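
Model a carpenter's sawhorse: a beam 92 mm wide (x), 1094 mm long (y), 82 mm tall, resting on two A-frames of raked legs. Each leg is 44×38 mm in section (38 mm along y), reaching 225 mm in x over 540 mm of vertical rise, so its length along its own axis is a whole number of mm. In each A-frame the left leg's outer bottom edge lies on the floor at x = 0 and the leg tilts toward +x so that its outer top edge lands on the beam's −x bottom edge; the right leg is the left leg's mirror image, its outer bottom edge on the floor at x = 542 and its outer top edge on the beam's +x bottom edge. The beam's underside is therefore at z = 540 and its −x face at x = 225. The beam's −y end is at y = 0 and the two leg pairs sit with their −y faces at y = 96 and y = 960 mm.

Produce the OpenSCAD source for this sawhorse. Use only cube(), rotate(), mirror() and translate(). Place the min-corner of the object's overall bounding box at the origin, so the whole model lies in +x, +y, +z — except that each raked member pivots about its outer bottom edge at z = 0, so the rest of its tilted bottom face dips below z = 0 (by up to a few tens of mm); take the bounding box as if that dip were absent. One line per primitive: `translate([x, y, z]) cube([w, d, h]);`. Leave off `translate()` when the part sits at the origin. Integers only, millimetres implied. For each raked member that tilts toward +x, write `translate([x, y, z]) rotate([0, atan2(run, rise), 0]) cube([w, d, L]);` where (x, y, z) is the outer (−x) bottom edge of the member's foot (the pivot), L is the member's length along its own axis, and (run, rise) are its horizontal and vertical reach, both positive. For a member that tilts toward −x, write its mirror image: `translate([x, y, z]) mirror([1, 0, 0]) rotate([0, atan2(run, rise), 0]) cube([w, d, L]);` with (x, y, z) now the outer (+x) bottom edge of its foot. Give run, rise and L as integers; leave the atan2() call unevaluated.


translate([225, 0, 540]) cube([92, 1094, 82]);
translate([0, 96, 0]) rotate([0, atan2(225, 540), 0]) cube([44, 38, 585]);
translate([542, 96, 0]) mirror([1, 0, 0]) rotate([0, atan2(225, 540), 0]) cube([44, 38, 585]);
translate([0, 960, 0]) rotate([0, atan2(225, 540), 0]) cube([44, 38, 585]);
translate([542, 960, 0]) mirror([1, 0, 0]) rotate([0, atan2(225, 540), 0]) cube([44, 38, 585]);


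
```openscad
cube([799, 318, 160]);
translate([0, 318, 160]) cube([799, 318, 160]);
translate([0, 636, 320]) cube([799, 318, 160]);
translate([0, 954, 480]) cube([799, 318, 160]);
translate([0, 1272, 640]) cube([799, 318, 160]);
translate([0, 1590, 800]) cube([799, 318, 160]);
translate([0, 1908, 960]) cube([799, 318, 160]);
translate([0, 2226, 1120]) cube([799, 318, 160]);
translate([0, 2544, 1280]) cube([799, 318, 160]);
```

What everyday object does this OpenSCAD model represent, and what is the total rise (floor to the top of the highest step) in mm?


A staircase. The total rise is 1440 mm.

9 identical blocks, each offset up and back from the previous — a staircase. Each step is 160 mm tall and there are 9 of them, so the total rise is 9 × 160 = 1440 mm.


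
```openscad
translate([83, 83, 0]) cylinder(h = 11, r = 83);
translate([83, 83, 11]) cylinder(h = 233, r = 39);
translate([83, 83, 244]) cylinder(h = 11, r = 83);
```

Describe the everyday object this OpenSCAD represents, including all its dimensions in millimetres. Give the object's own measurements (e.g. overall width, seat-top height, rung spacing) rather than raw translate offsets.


A spool: two coaxial disc flanges of radius 83 mm and thickness 11 mm, joined by a core cylinder of radius 39 mm and height 233 mm. The lower flange rests on z = 0 and the three cylinders share a vertical axis.


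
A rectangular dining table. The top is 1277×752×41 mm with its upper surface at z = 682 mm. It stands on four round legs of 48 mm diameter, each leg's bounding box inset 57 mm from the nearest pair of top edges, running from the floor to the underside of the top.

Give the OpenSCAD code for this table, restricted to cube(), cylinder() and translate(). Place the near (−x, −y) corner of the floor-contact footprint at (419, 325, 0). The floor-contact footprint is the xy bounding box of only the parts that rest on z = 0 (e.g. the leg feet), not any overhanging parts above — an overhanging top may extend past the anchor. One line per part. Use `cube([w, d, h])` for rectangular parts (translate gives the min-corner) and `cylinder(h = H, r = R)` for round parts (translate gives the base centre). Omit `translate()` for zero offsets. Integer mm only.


// leg_h = 682 - 41 = 641
translate([362, 268, 641]) cube([1277, 752, 41]);
translate([443, 349, 0]) cylinder(h = 641, r = 24);
translate([1558, 349, 0]) cylinder(h = 641, r = 24);
translate([443, 939, 0]) cylinder(h = 641, r = 24);
translate([1558, 939, 0]) cylinder(h = 641, r = 24);


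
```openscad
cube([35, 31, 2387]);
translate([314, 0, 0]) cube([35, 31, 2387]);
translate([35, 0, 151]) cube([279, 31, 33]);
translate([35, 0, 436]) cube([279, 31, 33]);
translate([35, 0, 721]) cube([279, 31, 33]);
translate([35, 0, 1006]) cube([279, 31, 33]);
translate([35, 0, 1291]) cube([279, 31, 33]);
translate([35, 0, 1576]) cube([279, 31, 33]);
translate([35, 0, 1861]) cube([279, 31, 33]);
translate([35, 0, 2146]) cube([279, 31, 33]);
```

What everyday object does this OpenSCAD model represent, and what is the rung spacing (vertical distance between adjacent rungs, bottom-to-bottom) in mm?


A ladder. The rung spacing is 285 mm.

Two tall 35×31 posts with 8 short bars between them — a ladder. Adjacent rungs sit at z = 151 and z = 436, so the spacing is 436 − 151 = 285 mm.


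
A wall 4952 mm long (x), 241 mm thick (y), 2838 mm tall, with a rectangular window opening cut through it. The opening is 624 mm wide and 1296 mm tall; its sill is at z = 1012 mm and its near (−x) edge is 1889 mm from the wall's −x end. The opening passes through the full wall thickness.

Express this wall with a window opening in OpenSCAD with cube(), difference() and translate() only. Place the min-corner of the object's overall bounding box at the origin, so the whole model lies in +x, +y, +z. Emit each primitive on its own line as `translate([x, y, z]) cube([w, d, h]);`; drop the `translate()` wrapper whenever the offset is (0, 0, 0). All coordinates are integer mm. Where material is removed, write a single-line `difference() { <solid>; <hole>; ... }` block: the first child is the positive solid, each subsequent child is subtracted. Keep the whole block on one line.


difference() { cube([4952, 241, 2838]); translate([1889, 0, 1012]) cube([624, 241, 1296]); }


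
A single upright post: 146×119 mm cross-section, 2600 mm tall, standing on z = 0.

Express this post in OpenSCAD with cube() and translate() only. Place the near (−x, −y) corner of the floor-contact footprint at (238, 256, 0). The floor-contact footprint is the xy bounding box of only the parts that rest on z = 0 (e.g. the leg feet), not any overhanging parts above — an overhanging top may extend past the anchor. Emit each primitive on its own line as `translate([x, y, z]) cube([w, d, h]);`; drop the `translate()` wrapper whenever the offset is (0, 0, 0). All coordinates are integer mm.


translate([238, 256, 0]) cube([146, 119, 2600]);


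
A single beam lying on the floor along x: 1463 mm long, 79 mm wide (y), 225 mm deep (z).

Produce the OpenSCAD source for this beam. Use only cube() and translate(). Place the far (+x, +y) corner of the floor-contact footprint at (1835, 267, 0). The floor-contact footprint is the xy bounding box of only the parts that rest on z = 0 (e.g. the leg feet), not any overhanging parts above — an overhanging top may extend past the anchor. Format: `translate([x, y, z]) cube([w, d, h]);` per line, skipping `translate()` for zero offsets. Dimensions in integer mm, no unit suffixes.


translate([372, 188, 0]) cube([1463, 79, 225]);


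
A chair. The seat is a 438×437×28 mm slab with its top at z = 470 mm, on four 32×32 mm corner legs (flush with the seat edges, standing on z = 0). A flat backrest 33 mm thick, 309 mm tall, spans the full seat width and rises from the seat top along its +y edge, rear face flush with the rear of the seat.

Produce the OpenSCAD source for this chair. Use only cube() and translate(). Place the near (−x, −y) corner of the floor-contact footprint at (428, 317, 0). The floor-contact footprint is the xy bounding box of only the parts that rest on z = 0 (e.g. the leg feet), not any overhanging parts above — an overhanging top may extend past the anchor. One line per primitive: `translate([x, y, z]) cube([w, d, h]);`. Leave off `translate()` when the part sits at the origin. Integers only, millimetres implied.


translate([428, 317, 442]) cube([438, 437, 28]);
translate([428, 317, 0]) cube([32, 32, 442]);
translate([834, 317, 0]) cube([32, 32, 442]);
translate([428, 722, 0]) cube([32, 32, 442]);
translate([834, 722, 0]) cube([32, 32, 442]);
translate([428, 721, 470]) cube([438, 33, 309]);


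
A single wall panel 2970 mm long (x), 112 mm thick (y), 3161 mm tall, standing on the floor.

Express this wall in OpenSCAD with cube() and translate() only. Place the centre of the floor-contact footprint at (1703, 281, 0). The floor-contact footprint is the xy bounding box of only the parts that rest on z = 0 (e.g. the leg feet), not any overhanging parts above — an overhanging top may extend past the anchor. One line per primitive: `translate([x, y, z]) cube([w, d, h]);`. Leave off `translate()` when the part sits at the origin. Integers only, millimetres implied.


translate([218, 225, 0]) cube([2970, 112, 3161]);


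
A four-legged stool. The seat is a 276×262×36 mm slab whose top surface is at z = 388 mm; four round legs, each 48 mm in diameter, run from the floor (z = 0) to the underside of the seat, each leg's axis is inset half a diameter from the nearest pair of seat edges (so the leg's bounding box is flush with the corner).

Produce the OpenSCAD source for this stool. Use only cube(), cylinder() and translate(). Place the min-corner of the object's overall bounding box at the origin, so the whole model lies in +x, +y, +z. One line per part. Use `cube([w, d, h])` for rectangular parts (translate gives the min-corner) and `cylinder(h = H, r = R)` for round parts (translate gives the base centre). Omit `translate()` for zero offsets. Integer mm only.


translate([0, 0, 352]) cube([276, 262, 36]);
translate([24, 24, 0]) cylinder(h = 352, r = 24);
translate([252, 24, 0]) cylinder(h = 352, r = 24);
translate([24, 238, 0]) cylinder(h = 352, r = 24);
translate([252, 238, 0]) cylinder(h = 352, r = 24);


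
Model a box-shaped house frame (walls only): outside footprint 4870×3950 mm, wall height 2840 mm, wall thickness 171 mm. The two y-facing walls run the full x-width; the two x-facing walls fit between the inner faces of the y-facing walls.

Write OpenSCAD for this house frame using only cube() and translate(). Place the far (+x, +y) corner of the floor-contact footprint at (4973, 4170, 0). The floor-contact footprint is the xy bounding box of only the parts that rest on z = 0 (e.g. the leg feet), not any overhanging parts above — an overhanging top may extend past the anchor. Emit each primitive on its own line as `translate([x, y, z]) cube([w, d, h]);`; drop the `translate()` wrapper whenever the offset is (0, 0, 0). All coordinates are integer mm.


translate([103, 220, 0]) cube([4870, 171, 2840]);
translate([103, 3999, 0]) cube([4870, 171, 2840]);
translate([103, 391, 0]) cube([171, 3608, 2840]);
translate([4802, 391, 0]) cube([171, 3608, 2840]);


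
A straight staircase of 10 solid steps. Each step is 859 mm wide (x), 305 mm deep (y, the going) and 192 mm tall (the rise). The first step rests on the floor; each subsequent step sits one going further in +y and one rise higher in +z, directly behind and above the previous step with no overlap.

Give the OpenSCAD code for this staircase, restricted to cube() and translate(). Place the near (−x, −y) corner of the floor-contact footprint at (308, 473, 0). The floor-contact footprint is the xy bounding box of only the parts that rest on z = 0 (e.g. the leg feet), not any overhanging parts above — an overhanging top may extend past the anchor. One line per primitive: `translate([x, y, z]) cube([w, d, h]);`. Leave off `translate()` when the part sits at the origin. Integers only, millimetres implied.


translate([308, 473, 0]) cube([859, 305, 192]);
translate([308, 778, 192]) cube([859, 305, 192]);
translate([308, 1083, 384]) cube([859, 305, 192]);
translate([308, 1388, 576]) cube([859, 305, 192]);
translate([308, 1693, 768]) cube([859, 305, 192]);
translate([308, 1998, 960]) cube([859, 305, 192]);
translate([308, 2303, 1152]) cube([859, 305, 192]);
translate([308, 2608, 1344]) cube([859, 305, 192]);
translate([308, 2913, 1536]) cube([859, 305, 192]);
translate([308, 3218, 1728]) cube([859, 305, 192]);


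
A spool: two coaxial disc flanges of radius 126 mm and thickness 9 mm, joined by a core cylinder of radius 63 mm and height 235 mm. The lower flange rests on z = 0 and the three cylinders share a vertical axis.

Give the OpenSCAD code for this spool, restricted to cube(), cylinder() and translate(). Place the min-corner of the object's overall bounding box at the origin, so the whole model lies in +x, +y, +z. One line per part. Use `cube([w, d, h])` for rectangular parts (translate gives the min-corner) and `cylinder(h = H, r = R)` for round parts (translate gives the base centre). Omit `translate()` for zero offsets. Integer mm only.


translate([126, 126, 0]) cylinder(h = 9, r = 126);
translate([126, 126, 9]) cylinder(h = 235, r = 63);
translate([126, 126, 244]) cylinder(h = 9, r = 126);


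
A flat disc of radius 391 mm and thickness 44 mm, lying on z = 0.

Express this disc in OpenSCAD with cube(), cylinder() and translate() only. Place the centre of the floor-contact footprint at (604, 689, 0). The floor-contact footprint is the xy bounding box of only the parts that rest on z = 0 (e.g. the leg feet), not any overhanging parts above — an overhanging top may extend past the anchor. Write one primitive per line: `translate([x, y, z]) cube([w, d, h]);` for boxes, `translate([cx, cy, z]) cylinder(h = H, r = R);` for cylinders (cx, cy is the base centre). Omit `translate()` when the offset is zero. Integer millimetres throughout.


translate([604, 689, 0]) cylinder(h = 44, r = 391);


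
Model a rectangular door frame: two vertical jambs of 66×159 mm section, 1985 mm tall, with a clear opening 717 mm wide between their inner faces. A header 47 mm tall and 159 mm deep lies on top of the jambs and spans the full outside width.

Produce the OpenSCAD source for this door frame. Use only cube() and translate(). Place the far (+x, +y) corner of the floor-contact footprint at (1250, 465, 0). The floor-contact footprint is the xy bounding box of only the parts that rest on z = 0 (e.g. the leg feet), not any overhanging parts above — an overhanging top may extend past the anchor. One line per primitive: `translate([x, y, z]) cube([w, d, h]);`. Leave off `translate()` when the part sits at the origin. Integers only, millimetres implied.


translate([401, 306, 0]) cube([66, 159, 1985]);
translate([1184, 306, 0]) cube([66, 159, 1985]);
translate([401, 306, 1985]) cube([849, 159, 47]);


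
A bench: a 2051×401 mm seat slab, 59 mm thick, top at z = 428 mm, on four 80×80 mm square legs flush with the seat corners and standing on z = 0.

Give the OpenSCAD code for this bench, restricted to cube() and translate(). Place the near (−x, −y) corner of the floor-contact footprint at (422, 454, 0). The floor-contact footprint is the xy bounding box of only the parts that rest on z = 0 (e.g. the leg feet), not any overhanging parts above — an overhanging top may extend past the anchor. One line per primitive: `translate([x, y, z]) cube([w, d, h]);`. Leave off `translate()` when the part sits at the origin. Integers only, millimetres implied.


translate([422, 454, 369]) cube([2051, 401, 59]);
translate([422, 454, 0]) cube([80, 80, 369]);
translate([422, 775, 0]) cube([80, 80, 369]);
translate([2393, 454, 0]) cube([80, 80, 369]);
translate([2393, 775, 0]) cube([80, 80, 369]);


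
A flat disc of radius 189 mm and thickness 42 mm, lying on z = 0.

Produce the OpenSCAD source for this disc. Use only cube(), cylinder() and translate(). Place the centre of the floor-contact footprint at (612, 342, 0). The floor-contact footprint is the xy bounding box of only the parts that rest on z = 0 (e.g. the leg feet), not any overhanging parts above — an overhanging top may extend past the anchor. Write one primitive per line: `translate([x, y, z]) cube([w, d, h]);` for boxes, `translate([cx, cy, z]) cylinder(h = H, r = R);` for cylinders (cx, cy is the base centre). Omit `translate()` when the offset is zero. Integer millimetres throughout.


translate([612, 342, 0]) cylinder(h = 42, r = 189);


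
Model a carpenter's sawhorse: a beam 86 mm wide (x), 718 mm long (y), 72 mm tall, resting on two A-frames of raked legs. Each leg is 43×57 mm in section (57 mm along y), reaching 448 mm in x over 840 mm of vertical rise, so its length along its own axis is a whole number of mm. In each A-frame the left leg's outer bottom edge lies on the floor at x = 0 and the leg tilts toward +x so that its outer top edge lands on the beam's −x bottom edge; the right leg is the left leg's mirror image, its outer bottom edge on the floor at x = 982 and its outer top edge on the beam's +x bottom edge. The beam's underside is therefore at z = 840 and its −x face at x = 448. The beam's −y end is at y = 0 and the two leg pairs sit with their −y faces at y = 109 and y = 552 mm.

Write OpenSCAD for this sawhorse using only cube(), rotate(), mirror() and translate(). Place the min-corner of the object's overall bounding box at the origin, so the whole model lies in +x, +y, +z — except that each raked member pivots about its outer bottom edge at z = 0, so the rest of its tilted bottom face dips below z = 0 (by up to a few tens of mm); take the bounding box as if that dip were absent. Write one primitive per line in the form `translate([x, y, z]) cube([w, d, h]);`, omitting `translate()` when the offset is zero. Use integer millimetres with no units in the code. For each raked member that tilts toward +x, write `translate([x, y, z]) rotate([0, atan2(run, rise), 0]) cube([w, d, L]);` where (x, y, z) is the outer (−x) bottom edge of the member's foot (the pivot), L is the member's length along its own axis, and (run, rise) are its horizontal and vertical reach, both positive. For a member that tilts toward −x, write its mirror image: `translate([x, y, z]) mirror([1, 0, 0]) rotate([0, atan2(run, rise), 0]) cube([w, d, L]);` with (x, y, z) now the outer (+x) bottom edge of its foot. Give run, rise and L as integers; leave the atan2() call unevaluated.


translate([448, 0, 840]) cube([86, 718, 72]);
translate([0, 109, 0]) rotate([0, atan2(448, 840), 0]) cube([43, 57, 952]);
translate([982, 109, 0]) mirror([1, 0, 0]) rotate([0, atan2(448, 840), 0]) cube([43, 57, 952]);
translate([0, 552, 0]) rotate([0, atan2(448, 840), 0]) cube([43, 57, 952]);
translate([982, 552, 0]) mirror([1, 0, 0]) rotate([0, atan2(448, 840), 0]) cube([43, 57, 952]);


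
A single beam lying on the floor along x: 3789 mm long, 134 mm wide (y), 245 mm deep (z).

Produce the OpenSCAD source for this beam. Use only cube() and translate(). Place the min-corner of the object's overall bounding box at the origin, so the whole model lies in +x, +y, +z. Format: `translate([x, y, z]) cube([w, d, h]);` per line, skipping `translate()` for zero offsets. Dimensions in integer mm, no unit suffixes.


cube([3789, 134, 245]);


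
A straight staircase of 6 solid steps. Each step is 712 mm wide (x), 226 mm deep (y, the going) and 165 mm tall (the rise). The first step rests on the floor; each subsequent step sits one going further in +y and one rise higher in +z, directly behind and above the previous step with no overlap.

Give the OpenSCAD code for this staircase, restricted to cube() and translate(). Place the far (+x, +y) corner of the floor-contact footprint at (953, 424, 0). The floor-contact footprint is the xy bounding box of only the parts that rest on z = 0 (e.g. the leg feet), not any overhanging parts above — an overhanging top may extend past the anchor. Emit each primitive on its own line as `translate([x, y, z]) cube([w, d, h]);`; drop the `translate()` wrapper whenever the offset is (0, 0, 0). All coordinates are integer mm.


translate([241, 198, 0]) cube([712, 226, 165]);
translate([241, 424, 165]) cube([712, 226, 165]);
translate([241, 650, 330]) cube([712, 226, 165]);
translate([241, 876, 495]) cube([712, 226, 165]);
translate([241, 1102, 660]) cube([712, 226, 165]);
translate([241, 1328, 825]) cube([712, 226, 165]);


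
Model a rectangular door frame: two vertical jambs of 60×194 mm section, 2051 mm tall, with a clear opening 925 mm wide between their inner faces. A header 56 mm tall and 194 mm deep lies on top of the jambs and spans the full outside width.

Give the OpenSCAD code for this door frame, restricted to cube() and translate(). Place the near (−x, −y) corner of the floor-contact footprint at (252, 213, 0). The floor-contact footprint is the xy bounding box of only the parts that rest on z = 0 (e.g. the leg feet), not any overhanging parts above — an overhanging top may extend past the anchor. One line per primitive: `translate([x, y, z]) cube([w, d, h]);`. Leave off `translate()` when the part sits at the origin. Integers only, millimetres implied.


translate([252, 213, 0]) cube([60, 194, 2051]);
translate([1237, 213, 0]) cube([60, 194, 2051]);
translate([252, 213, 2051]) cube([1045, 194, 56]);


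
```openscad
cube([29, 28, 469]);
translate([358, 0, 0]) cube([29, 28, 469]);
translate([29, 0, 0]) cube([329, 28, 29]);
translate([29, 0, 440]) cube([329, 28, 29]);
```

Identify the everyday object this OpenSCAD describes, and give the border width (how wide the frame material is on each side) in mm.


A picture frame. The border width is 29 mm.

Four thin pieces enclosing a rectangular opening — a picture frame. The two full-height stiles are 469 mm tall; the top rail sits at z = 440 and is 29 mm tall, so the border above the opening is 469 − 440 = 29 mm, matching the stile x-width.


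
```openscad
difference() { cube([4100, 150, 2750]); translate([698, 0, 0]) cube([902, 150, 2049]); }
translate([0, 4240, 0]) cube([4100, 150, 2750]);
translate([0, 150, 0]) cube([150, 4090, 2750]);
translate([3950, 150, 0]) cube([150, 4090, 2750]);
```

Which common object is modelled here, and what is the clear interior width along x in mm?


A single room. The interior width is 3800 mm.

Four walls enclosing a rectangle with a door in the front wall — a room. Outside width 4100 minus two 150 mm walls gives 3800 mm.


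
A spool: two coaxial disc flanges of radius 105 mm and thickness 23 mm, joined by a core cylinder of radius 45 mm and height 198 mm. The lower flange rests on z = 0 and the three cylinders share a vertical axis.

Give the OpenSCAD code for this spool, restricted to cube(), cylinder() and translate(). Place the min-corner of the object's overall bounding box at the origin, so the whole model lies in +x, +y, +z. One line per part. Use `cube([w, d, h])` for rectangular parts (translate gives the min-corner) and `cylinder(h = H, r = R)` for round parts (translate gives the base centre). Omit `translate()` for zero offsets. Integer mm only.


translate([105, 105, 0]) cylinder(h = 23, r = 105);
translate([105, 105, 23]) cylinder(h = 198, r = 45);
translate([105, 105, 221]) cylinder(h = 23, r = 105);


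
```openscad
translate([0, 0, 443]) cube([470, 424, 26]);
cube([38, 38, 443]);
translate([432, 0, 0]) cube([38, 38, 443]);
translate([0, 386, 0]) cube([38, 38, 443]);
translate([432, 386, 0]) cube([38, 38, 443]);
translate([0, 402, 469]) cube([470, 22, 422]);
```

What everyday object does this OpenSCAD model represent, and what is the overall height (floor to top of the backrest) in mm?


A chair. The overall height is 891 mm.

A slab on four corner posts with a tall panel at the back — a chair. The seat slab sits at z = 443 with thickness 26, and the 422 mm backrest starts at the seat top, so the overall height is 443 + 26 + 422 = 891 mm.


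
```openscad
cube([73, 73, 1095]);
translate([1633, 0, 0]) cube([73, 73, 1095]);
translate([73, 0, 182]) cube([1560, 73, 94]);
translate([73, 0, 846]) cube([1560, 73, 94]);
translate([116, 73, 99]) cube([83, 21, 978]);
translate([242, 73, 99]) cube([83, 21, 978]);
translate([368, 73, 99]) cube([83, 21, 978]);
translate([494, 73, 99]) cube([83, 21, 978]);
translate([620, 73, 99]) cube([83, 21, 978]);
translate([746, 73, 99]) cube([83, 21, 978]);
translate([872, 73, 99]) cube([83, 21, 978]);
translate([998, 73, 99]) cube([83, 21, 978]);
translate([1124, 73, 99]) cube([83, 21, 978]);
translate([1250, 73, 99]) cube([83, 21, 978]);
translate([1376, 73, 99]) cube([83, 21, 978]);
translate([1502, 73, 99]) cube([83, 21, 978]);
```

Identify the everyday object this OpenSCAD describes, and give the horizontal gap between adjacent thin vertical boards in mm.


A fence section. The picket gap is 43 mm.

Two posts, two rails, 12 pickets — a fence section. Span 1560 mm holds 12 pickets of 83 mm with 13 equal gaps: ⌊(1560 − 12·83) / 13⌋ = 43 mm.


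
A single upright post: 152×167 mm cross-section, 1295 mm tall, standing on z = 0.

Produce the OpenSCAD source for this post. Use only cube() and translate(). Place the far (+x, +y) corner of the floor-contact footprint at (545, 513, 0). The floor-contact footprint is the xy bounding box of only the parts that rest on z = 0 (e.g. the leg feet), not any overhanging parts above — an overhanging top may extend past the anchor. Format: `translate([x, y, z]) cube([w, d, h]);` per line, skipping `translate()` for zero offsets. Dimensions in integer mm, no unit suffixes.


translate([393, 346, 0]) cube([152, 167, 1295]);


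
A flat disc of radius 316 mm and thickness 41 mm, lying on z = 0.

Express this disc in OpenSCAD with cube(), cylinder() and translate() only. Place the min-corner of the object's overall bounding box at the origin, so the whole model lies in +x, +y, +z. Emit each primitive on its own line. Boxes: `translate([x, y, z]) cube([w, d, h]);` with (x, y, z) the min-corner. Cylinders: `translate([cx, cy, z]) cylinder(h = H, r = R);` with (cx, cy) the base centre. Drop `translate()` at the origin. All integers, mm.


translate([316, 316, 0]) cylinder(h = 41, r = 316);


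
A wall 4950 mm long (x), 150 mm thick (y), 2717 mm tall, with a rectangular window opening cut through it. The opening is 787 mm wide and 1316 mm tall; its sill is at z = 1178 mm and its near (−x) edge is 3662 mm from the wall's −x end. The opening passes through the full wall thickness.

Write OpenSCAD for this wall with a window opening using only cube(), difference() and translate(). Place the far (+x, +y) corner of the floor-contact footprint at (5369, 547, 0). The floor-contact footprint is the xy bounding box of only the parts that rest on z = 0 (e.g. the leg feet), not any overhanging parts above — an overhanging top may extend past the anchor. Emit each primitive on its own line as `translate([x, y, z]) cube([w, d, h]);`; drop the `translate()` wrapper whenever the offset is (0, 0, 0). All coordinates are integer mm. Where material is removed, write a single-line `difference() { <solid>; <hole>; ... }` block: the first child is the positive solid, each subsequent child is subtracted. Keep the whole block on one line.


difference() { translate([419, 397, 0]) cube([4950, 150, 2717]); translate([4081, 397, 1178]) cube([787, 150, 1316]); }


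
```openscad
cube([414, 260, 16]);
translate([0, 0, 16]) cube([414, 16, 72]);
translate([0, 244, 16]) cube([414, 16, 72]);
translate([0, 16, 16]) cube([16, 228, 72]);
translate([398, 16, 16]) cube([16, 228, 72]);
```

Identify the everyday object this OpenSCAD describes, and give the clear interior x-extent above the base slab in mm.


An open box. The internal width is 382 mm.

A 414×260 base slab with four walls standing on it — an open box. The base is 414 mm wide and the walls are 16 mm thick, so the internal width is 414 − 2 × 16 = 382 mm.


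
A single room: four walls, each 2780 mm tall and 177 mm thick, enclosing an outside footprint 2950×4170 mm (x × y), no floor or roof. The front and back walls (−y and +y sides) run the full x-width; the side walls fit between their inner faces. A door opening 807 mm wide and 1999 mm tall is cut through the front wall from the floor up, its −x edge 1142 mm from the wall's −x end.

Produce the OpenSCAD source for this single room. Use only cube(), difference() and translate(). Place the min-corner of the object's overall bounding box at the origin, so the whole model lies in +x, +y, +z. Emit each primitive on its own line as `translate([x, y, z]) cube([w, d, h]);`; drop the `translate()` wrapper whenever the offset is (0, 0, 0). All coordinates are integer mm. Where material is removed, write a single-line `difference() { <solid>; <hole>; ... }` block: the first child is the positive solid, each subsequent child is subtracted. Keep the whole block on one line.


difference() { cube([2950, 177, 2780]); translate([1142, 0, 0]) cube([807, 177, 1999]); }
translate([0, 3993, 0]) cube([2950, 177, 2780]);
translate([0, 177, 0]) cube([177, 3816, 2780]);
translate([2773, 177, 0]) cube([177, 3816, 2780]);


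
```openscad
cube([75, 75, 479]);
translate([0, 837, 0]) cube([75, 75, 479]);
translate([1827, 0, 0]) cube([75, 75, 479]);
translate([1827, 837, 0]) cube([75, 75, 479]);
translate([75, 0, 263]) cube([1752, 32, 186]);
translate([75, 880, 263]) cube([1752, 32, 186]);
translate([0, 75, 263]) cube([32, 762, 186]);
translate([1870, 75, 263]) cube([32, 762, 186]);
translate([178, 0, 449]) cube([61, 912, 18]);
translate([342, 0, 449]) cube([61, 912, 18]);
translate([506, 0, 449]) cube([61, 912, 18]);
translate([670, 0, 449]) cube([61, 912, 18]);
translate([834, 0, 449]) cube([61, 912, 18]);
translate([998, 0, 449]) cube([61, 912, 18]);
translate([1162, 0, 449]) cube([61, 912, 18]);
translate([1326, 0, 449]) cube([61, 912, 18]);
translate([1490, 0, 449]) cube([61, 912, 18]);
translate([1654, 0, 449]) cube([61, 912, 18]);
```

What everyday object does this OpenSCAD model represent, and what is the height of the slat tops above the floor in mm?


A bed frame. The slat-top height is 467 mm.

Four posts, four rails, and a row of slats — a bed frame. Slats sit on the rails at z = 263 + 186 = 449; with slat thickness 18, the top is 467 mm.


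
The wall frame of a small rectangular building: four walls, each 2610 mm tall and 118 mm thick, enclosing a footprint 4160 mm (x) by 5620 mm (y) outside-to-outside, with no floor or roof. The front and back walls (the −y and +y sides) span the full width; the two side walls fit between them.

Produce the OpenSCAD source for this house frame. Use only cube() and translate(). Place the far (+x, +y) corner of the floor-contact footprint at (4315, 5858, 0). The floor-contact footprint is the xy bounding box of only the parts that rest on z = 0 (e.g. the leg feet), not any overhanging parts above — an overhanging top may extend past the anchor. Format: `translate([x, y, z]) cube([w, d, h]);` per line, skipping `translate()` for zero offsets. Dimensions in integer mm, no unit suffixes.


translate([155, 238, 0]) cube([4160, 118, 2610]);
translate([155, 5740, 0]) cube([4160, 118, 2610]);
translate([155, 356, 0]) cube([118, 5384, 2610]);
translate([4197, 356, 0]) cube([118, 5384, 2610]);


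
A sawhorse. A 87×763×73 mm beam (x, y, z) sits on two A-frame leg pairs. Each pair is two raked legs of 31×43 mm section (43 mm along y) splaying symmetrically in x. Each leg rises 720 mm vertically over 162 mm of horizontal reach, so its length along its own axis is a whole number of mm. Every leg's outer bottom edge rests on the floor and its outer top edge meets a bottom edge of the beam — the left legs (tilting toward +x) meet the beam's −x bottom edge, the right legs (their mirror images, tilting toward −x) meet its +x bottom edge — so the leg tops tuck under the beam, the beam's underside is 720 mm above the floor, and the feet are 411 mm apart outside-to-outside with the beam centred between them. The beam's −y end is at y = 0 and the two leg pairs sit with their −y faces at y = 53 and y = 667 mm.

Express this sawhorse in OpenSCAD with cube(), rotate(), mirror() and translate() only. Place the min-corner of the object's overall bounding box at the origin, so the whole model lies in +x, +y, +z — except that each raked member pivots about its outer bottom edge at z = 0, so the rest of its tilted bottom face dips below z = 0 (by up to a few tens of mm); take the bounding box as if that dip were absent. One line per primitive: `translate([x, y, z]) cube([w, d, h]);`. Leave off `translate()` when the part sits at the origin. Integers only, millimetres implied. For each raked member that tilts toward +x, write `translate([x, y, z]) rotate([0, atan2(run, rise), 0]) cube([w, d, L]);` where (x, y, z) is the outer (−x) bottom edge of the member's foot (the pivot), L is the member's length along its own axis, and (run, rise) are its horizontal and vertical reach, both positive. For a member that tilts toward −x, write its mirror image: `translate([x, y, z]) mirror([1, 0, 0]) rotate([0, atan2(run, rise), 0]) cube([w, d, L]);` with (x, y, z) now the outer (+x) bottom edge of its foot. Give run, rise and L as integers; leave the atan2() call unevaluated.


translate([162, 0, 720]) cube([87, 763, 73]);
translate([0, 53, 0]) rotate([0, atan2(162, 720), 0]) cube([31, 43, 738]);
translate([411, 53, 0]) mirror([1, 0, 0]) rotate([0, atan2(162, 720), 0]) cube([31, 43, 738]);
translate([0, 667, 0]) rotate([0, atan2(162, 720), 0]) cube([31, 43, 738]);
translate([411, 667, 0]) mirror([1, 0, 0]) rotate([0, atan2(162, 720), 0]) cube([31, 43, 738]);


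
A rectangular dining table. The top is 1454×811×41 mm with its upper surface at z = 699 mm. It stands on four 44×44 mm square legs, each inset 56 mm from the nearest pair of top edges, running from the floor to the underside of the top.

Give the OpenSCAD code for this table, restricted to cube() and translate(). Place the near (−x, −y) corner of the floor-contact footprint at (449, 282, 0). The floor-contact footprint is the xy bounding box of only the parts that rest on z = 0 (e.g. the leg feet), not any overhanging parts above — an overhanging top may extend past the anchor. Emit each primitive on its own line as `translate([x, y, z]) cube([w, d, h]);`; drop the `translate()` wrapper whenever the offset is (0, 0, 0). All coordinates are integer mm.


translate([393, 226, 658]) cube([1454, 811, 41]);
translate([449, 282, 0]) cube([44, 44, 658]);
translate([1747, 282, 0]) cube([44, 44, 658]);
translate([449, 937, 0]) cube([44, 44, 658]);
translate([1747, 937, 0]) cube([44, 44, 658]);


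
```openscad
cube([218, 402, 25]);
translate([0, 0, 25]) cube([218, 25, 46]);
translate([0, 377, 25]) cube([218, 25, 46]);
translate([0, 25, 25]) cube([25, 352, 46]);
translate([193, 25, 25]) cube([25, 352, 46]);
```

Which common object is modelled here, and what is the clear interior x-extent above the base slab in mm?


An open box. The internal width is 168 mm.

A 218×402 base slab with four walls standing on it — an open box. The base is 218 mm wide and the walls are 25 mm thick, so the internal width is 218 − 2 × 25 = 168 mm.


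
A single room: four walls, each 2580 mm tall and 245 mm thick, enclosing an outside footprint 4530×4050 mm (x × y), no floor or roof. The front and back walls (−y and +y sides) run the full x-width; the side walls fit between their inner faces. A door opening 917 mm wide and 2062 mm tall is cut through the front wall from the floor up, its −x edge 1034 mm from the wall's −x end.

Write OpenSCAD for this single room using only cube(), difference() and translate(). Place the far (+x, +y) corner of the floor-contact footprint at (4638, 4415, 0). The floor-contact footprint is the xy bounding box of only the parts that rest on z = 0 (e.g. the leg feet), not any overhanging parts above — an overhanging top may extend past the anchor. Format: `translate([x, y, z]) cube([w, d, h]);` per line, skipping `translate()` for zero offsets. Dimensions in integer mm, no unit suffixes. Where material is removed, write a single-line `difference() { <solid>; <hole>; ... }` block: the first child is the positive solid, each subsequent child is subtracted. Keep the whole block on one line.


difference() { translate([108, 365, 0]) cube([4530, 245, 2580]); translate([1142, 365, 0]) cube([917, 245, 2062]); }
translate([108, 4170, 0]) cube([4530, 245, 2580]);
translate([108, 610, 0]) cube([245, 3560, 2580]);
translate([4393, 610, 0]) cube([245, 3560, 2580]);


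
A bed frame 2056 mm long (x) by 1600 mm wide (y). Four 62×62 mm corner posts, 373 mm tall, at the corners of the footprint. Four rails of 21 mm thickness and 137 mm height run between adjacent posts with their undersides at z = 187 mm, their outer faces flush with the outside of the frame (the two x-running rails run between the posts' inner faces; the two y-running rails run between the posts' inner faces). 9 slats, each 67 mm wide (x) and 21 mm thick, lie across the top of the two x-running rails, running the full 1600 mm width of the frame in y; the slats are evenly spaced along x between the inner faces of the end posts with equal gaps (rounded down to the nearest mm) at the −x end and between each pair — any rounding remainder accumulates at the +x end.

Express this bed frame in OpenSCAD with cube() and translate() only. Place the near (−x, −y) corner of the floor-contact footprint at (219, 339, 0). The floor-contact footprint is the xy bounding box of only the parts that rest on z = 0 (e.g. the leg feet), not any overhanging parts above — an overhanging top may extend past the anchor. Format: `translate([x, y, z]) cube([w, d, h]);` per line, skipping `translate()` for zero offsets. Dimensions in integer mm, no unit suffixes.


// slat z = rail_z + rail_h = 187 + 137 = 324
// slat gap = ⌊(1932 − 9·67) / 10⌋ = 132
translate([219, 339, 0]) cube([62, 62, 373]);
translate([219, 1877, 0]) cube([62, 62, 373]);
translate([2213, 339, 0]) cube([62, 62, 373]);
translate([2213, 1877, 0]) cube([62, 62, 373]);
translate([281, 339, 187]) cube([1932, 21, 137]);
translate([281, 1918, 187]) cube([1932, 21, 137]);
translate([219, 401, 187]) cube([21, 1476, 137]);
translate([2254, 401, 187]) cube([21, 1476, 137]);
translate([413, 339, 324]) cube([67, 1600, 21]);
translate([612, 339, 324]) cube([67, 1600, 21]);
translate([811, 339, 324]) cube([67, 1600, 21]);
translate([1010, 339, 324]) cube([67, 1600, 21]);
translate([1209, 339, 324]) cube([67, 1600, 21]);
translate([1408, 339, 324]) cube([67, 1600, 21]);
translate([1607, 339, 324]) cube([67, 1600, 21]);
translate([1806, 339, 324]) cube([67, 1600, 21]);
translate([2005, 339, 324]) cube([67, 1600, 21]);


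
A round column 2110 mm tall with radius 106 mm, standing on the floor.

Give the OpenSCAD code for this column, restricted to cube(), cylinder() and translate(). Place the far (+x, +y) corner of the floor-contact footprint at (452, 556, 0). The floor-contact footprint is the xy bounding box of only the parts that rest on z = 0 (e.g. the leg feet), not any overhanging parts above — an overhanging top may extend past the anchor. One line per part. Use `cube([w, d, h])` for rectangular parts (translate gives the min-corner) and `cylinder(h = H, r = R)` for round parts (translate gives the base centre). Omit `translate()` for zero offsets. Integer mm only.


translate([346, 450, 0]) cylinder(h = 2110, r = 106);


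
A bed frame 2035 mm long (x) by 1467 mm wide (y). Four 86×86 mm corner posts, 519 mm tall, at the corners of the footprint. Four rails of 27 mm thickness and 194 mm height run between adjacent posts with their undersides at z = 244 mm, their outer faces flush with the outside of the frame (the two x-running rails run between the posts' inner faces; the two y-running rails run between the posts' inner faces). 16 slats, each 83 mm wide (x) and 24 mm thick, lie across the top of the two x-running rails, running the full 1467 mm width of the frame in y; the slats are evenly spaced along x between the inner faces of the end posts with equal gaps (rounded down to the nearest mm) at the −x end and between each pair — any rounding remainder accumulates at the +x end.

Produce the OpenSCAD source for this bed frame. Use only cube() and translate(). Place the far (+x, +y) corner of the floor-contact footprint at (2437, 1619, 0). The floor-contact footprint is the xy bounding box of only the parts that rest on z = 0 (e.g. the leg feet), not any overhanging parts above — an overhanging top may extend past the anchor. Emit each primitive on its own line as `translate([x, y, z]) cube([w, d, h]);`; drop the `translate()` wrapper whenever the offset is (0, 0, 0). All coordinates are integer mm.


translate([402, 152, 0]) cube([86, 86, 519]);
translate([402, 1533, 0]) cube([86, 86, 519]);
translate([2351, 152, 0]) cube([86, 86, 519]);
translate([2351, 1533, 0]) cube([86, 86, 519]);
translate([488, 152, 244]) cube([1863, 27, 194]);
translate([488, 1592, 244]) cube([1863, 27, 194]);
translate([402, 238, 244]) cube([27, 1295, 194]);
translate([2410, 238, 244]) cube([27, 1295, 194]);
translate([519, 152, 438]) cube([83, 1467, 24]);
translate([633, 152, 438]) cube([83, 1467, 24]);
translate([747, 152, 438]) cube([83, 1467, 24]);
translate([861, 152, 438]) cube([83, 1467, 24]);
translate([975, 152, 438]) cube([83, 1467, 24]);
translate([1089, 152, 438]) cube([83, 1467, 24]);
translate([1203, 152, 438]) cube([83, 1467, 24]);
translate([1317, 152, 438]) cube([83, 1467, 24]);
translate([1431, 152, 438]) cube([83, 1467, 24]);
translate([1545, 152, 438]) cube([83, 1467, 24]);
translate([1659, 152, 438]) cube([83, 1467, 24]);
translate([1773, 152, 438]) cube([83, 1467, 24]);
translate([1887, 152, 438]) cube([83, 1467, 24]);
translate([2001, 152, 438]) cube([83, 1467, 24]);
translate([2115, 152, 438]) cube([83, 1467, 24]);
translate([2229, 152, 438]) cube([83, 1467, 24]);
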